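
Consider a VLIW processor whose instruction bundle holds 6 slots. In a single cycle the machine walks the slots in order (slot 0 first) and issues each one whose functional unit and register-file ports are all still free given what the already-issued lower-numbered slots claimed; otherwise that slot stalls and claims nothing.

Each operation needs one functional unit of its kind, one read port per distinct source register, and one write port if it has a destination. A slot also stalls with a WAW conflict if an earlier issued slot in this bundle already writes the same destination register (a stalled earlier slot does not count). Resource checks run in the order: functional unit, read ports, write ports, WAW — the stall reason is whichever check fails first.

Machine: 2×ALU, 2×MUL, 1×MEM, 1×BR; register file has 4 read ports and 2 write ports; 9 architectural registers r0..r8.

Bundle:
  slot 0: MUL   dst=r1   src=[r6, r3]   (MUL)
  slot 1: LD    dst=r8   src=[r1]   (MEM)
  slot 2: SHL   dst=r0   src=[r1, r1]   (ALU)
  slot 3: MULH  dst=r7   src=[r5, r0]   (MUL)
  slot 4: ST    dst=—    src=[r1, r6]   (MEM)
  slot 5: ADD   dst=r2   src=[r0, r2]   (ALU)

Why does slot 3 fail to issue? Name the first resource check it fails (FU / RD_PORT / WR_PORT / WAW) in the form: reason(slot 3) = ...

slot 0 (MUL): ISSUE — free A2,Mu1,Ld1,B1 rp2 wp1
slot 1 (MEM): ISSUE — free A2,Mu1,Ld0,B1 rp1 wp0
slot 2 (ALU): stall WR_PORT — free A2,Mu1,Ld0,B1 rp1 wp0
slot 3 (MUL): stall RD_PORT — free A2,Mu1,Ld0,B1 rp1 wp0
slot 4 (MEM): stall FU — free A2,Mu1,Ld0,B1 rp1 wp0
slot 5 (ALU): stall RD_PORT — free A2,Mu1,Ld0,B1 rp1 wp0

reason(slot 3) = RD_PORT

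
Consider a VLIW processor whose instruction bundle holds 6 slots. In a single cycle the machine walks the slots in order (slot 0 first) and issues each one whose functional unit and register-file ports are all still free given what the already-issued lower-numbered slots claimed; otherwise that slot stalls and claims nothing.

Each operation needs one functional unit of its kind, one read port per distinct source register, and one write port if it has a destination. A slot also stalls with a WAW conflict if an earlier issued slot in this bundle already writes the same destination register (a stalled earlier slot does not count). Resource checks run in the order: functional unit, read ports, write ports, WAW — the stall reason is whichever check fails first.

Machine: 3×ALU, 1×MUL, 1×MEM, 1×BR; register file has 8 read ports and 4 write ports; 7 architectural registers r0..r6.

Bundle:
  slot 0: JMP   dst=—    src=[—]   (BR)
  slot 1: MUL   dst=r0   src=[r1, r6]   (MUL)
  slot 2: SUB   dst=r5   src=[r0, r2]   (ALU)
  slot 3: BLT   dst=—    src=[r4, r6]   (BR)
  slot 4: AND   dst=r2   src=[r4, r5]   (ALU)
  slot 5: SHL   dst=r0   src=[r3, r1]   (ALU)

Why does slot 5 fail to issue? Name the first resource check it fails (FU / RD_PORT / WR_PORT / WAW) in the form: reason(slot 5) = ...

[0] BR needs rd=0 wr=0: ok; after: ALU=3 MUL=1 MEM=1 BR=0, R=8, W=4
[1] MUL needs rd=2 wr=1: ok; after: ALU=3 MUL=0 MEM=1 BR=0, R=6, W=3
[2] ALU needs rd=2 wr=1: ok; after: ALU=2 MUL=0 MEM=1 BR=0, R=4, W=2
[3] BR needs rd=2 wr=0: FU; after: ALU=2 MUL=0 MEM=1 BR=0, R=4, W=2
[4] ALU needs rd=2 wr=1: ok; after: ALU=1 MUL=0 MEM=1 BR=0, R=2, W=1
[5] ALU needs rd=2 wr=1: WAW; after: ALU=1 MUL=0 MEM=1 BR=0, R=2, W=1

reason(slot 5) = WAW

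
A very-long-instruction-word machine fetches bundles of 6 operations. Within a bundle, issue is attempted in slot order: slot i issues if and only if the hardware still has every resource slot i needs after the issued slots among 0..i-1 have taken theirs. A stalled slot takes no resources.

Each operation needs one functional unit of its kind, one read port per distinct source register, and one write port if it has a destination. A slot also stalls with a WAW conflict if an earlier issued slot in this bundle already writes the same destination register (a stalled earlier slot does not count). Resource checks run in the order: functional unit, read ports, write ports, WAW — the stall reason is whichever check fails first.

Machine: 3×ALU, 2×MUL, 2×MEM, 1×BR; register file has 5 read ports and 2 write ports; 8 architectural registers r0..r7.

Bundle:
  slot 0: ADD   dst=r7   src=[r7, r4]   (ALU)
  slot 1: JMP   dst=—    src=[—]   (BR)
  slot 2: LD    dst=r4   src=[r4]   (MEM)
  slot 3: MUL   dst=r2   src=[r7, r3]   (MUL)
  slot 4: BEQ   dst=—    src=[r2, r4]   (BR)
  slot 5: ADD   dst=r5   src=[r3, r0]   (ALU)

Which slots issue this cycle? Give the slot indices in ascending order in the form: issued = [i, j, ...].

issued = [0, 1, 2]

(0) want 1×ALU +2rd +1wr — yes → AL2|MU2|ME2|BR1|rd3|wr1
(1) want 1×BR +0rd +0wr — yes → AL2|MU2|ME2|BR0|rd3|wr1
(2) want 1×MEM +1rd +1wr — yes → AL2|MU2|ME1|BR0|rd2|wr0
(3) want 1×MUL +2rd +1wr — WR_PORT → AL2|MU2|ME1|BR0|rd2|wr0
(4) want 1×BR +2rd +0wr — FU → AL2|MU2|ME1|BR0|rd2|wr0
(5) want 1×ALU +2rd +1wr — WR_PORT → AL2|MU2|ME1|BR0|rd2|wr0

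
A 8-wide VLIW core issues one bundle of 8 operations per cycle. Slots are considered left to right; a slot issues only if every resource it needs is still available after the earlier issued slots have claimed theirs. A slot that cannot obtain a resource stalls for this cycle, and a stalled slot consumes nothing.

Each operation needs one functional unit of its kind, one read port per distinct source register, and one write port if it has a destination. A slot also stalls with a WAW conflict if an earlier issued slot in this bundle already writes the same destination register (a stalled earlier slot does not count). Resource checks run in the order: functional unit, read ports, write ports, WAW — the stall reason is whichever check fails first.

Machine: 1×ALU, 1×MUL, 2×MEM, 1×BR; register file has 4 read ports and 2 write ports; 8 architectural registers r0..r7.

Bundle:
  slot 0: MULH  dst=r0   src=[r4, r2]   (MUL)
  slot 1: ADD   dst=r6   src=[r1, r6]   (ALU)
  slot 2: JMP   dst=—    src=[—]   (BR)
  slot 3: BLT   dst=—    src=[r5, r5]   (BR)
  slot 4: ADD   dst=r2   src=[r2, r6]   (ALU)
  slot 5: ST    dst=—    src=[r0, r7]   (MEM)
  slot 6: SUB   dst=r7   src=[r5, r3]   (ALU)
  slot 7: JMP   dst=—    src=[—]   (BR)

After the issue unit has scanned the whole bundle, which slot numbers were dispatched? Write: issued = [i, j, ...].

issued = [0, 1, 2]

  0. MUL→r0 ⇒ go  {1A/0Mu/2Ld/1B | 2r 1w}
  1. ALU→r6 ⇒ go  {0A/0Mu/2Ld/1B | 0r 0w}
  2. BR ⇒ go  {0A/0Mu/2Ld/0B | 0r 0w}
  3. BR ⇒ no(FU)  {0A/0Mu/2Ld/0B | 0r 0w}
  4. ALU→r2 ⇒ no(FU)  {0A/0Mu/2Ld/0B | 0r 0w}
  5. MEM ⇒ no(RD_PORT)  {0A/0Mu/2Ld/0B | 0r 0w}
  6. ALU→r7 ⇒ no(FU)  {0A/0Mu/2Ld/0B | 0r 0w}
  7. BR ⇒ no(FU)  {0A/0Mu/2Ld/0B | 0r 0w}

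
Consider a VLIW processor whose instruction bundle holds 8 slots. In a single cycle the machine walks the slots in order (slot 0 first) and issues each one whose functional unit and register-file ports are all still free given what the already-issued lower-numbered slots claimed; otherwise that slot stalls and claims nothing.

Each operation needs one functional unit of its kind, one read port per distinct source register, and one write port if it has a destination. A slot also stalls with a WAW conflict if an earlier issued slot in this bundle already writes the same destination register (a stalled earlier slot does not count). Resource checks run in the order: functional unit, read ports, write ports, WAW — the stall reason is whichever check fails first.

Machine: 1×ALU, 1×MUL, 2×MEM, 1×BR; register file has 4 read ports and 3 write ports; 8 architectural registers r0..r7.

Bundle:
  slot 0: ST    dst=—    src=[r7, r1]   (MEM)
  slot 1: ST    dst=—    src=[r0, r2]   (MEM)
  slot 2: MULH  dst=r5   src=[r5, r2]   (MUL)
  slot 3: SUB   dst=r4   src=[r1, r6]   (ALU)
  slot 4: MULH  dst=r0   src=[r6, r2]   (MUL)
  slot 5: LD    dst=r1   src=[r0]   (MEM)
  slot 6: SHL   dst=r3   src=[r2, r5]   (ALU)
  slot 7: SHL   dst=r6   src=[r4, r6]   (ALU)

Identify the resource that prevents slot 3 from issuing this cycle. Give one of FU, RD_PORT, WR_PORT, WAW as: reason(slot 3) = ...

reason(slot 3) = RD_PORT

slot 0 (MEM): ISSUE — free A1,Mu1,Ld1,B1 rp2 wp3
slot 1 (MEM): ISSUE — free A1,Mu1,Ld0,B1 rp0 wp3
slot 2 (MUL): stall RD_PORT — free A1,Mu1,Ld0,B1 rp0 wp3
slot 3 (ALU): stall RD_PORT — free A1,Mu1,Ld0,B1 rp0 wp3
slot 4 (MUL): stall RD_PORT — free A1,Mu1,Ld0,B1 rp0 wp3
slot 5 (MEM): stall FU — free A1,Mu1,Ld0,B1 rp0 wp3
slot 6 (ALU): stall RD_PORT — free A1,Mu1,Ld0,B1 rp0 wp3
slot 7 (ALU): stall RD_PORT — free A1,Mu1,Ld0,B1 rp0 wp3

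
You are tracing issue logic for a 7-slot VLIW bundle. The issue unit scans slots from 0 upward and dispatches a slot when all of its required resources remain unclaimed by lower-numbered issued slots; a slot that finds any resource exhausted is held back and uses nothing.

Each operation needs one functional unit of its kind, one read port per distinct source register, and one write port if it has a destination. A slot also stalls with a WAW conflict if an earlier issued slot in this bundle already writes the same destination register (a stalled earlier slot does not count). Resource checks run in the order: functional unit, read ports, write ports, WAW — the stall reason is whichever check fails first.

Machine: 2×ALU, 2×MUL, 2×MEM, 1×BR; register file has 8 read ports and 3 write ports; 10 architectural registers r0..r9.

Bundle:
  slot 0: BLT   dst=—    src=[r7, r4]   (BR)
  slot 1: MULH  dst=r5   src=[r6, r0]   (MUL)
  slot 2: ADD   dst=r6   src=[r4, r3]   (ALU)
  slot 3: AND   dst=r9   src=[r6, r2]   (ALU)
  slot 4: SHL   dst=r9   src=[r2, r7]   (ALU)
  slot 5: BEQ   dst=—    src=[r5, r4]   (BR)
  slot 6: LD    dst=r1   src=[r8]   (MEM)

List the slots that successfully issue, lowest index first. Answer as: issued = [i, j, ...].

issued = [0, 1, 2, 3]

(0) want 1×BR +2rd +0wr — yes → AL2|MU2|ME2|BR0|rd6|wr3
(1) want 1×MUL +2rd +1wr — yes → AL2|MU1|ME2|BR0|rd4|wr2
(2) want 1×ALU +2rd +1wr — yes → AL1|MU1|ME2|BR0|rd2|wr1
(3) want 1×ALU +2rd +1wr — yes → AL0|MU1|ME2|BR0|rd0|wr0
(4) want 1×ALU +2rd +1wr — FU → AL0|MU1|ME2|BR0|rd0|wr0
(5) want 1×BR +2rd +0wr — FU → AL0|MU1|ME2|BR0|rd0|wr0
(6) want 1×MEM +1rd +1wr — RD_PORT → AL0|MU1|ME2|BR0|rd0|wr0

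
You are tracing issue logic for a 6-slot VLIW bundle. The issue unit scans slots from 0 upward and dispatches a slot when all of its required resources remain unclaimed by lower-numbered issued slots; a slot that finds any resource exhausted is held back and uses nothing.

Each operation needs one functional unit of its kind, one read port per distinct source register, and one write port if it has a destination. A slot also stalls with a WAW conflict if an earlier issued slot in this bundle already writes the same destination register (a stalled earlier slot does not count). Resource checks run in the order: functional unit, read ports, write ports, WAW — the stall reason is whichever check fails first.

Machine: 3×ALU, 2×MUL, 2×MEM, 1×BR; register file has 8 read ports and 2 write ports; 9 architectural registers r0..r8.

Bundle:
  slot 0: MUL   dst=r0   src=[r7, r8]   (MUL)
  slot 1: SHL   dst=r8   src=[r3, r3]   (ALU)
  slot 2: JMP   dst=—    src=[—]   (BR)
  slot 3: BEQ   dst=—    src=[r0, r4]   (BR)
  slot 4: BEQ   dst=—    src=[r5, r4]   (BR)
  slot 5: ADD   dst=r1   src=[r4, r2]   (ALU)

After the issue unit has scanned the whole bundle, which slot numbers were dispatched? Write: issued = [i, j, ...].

#0 MUL src=r7,r8 dispatched  <A:3 Mu:1 Ld:2 B:1 rd:6 wr:1>
#1 ALU src=r3,r3 dispatched  <A:2 Mu:1 Ld:2 B:1 rd:5 wr:0>
#2 BR src=- dispatched  <A:2 Mu:1 Ld:2 B:0 rd:5 wr:0>
#3 BR src=r0,r4 held:FU  <A:2 Mu:1 Ld:2 B:0 rd:5 wr:0>
#4 BR src=r5,r4 held:FU  <A:2 Mu:1 Ld:2 B:0 rd:5 wr:0>
#5 ALU src=r4,r2 held:WR_PORT  <A:2 Mu:1 Ld:2 B:0 rd:5 wr:0>

issued = [0, 1, 2]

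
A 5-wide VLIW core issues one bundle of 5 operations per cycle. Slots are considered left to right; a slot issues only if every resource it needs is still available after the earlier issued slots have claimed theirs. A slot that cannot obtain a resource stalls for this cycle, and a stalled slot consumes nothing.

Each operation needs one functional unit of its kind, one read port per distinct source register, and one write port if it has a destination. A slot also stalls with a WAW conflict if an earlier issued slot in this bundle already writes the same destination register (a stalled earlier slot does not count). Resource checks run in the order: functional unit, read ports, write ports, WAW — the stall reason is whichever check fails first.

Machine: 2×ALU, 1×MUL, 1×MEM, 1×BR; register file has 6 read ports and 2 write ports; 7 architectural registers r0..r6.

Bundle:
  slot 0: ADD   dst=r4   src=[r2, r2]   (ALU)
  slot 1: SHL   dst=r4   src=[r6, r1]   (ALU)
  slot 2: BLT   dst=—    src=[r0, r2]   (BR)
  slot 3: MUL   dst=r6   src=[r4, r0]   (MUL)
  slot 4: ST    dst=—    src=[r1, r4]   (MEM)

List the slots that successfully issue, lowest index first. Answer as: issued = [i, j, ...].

issued = [0, 2, 3]

  0. ALU→r4 ⇒ go  {1A/1Mu/1Ld/1B | 5r 1w}
  1. ALU→r4 ⇒ no(WAW)  {1A/1Mu/1Ld/1B | 5r 1w}
  2. BR ⇒ go  {1A/1Mu/1Ld/0B | 3r 1w}
  3. MUL→r6 ⇒ go  {1A/0Mu/1Ld/0B | 1r 0w}
  4. MEM ⇒ no(RD_PORT)  {1A/0Mu/1Ld/0B | 1r 0w}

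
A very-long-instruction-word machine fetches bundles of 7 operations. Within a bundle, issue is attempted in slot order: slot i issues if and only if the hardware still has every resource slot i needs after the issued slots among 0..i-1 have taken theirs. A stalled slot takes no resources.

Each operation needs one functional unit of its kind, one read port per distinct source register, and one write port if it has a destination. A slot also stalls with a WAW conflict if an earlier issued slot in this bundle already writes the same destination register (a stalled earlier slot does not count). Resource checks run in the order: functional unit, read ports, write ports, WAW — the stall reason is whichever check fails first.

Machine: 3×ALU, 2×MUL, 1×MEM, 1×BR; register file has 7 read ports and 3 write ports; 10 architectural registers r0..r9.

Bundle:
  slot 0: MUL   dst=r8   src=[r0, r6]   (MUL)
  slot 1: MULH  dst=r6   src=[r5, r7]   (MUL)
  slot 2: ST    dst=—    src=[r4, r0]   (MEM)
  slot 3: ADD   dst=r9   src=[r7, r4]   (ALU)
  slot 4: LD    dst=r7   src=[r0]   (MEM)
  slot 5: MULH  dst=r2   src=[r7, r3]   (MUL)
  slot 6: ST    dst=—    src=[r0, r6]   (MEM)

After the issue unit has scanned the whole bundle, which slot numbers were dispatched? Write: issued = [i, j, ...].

issued = [0, 1, 2]

  0. MUL→r8 ⇒ go  {3A/1Mu/1Ld/1B | 5r 2w}
  1. MUL→r6 ⇒ go  {3A/0Mu/1Ld/1B | 3r 1w}
  2. MEM ⇒ go  {3A/0Mu/0Ld/1B | 1r 1w}
  3. ALU→r9 ⇒ no(RD_PORT)  {3A/0Mu/0Ld/1B | 1r 1w}
  4. MEM→r7 ⇒ no(FU)  {3A/0Mu/0Ld/1B | 1r 1w}
  5. MUL→r2 ⇒ no(FU)  {3A/0Mu/0Ld/1B | 1r 1w}
  6. MEM ⇒ no(FU)  {3A/0Mu/0Ld/1B | 1r 1w}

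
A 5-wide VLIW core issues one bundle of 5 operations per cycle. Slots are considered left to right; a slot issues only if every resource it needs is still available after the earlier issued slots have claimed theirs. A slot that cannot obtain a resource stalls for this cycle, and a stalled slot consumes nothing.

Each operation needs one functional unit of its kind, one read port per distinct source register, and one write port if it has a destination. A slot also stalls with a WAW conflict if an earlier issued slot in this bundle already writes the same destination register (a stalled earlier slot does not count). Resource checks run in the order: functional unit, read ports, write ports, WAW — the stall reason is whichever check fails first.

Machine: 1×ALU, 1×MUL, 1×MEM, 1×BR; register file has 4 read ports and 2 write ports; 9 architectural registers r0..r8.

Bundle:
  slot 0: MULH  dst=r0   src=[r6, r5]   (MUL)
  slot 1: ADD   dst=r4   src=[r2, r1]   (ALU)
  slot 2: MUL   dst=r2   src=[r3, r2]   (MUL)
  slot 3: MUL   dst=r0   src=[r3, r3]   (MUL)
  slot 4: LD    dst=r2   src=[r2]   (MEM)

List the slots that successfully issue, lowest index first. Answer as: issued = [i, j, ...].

issued = [0, 1]

(0) want 1×MUL +2rd +1wr — yes → AL1|MU0|ME1|BR1|rd2|wr1
(1) want 1×ALU +2rd +1wr — yes → AL0|MU0|ME1|BR1|rd0|wr0
(2) want 1×MUL +2rd +1wr — FU → AL0|MU0|ME1|BR1|rd0|wr0
(3) want 1×MUL +1rd +1wr — FU → AL0|MU0|ME1|BR1|rd0|wr0
(4) want 1×MEM +1rd +1wr — RD_PORT → AL0|MU0|ME1|BR1|rd0|wr0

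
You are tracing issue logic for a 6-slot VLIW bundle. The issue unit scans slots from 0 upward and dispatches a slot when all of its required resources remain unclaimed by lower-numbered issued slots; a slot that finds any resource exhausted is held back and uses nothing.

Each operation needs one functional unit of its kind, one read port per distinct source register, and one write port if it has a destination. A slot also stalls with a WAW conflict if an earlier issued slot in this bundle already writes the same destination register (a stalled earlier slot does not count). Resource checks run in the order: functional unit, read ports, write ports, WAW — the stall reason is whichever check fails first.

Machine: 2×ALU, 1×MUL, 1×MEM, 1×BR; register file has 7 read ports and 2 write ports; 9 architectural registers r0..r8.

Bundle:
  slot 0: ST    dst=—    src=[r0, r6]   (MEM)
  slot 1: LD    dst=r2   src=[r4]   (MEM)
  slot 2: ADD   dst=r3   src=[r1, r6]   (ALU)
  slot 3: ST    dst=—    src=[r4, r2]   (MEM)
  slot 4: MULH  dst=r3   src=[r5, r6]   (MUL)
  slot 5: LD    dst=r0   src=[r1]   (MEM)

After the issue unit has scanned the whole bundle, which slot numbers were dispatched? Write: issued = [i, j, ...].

issued = [0, 2]

#0 MEM src=r0,r6 dispatched  <A:2 Mu:1 Ld:0 B:1 rd:5 wr:2>
#1 MEM src=r4 held:FU  <A:2 Mu:1 Ld:0 B:1 rd:5 wr:2>
#2 ALU src=r1,r6 dispatched  <A:1 Mu:1 Ld:0 B:1 rd:3 wr:1>
#3 MEM src=r4,r2 held:FU  <A:1 Mu:1 Ld:0 B:1 rd:3 wr:1>
#4 MUL src=r5,r6 held:WAW  <A:1 Mu:1 Ld:0 B:1 rd:3 wr:1>
#5 MEM src=r1 held:FU  <A:1 Mu:1 Ld:0 B:1 rd:3 wr:1>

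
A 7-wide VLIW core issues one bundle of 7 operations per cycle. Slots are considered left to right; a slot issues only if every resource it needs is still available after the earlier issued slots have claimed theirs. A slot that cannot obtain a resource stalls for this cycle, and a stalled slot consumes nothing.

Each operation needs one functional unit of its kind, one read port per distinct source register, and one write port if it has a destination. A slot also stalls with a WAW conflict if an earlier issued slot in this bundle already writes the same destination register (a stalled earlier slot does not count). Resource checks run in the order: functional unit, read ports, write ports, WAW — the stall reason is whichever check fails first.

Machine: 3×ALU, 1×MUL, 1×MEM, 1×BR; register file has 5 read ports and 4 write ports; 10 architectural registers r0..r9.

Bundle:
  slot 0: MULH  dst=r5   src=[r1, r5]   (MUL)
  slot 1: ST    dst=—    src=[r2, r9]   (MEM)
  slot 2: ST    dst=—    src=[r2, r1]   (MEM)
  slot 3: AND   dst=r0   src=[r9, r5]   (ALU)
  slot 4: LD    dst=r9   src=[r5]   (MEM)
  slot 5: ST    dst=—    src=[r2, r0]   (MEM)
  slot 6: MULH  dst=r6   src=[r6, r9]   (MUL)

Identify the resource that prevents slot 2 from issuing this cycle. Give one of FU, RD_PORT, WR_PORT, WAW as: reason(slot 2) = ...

#0 MUL src=r1,r5 dispatched  <A:3 Mu:0 Ld:1 B:1 rd:3 wr:3>
#1 MEM src=r2,r9 dispatched  <A:3 Mu:0 Ld:0 B:1 rd:1 wr:3>
#2 MEM src=r2,r1 held:FU  <A:3 Mu:0 Ld:0 B:1 rd:1 wr:3>
#3 ALU src=r9,r5 held:RD_PORT  <A:3 Mu:0 Ld:0 B:1 rd:1 wr:3>
#4 MEM src=r5 held:FU  <A:3 Mu:0 Ld:0 B:1 rd:1 wr:3>
#5 MEM src=r2,r0 held:FU  <A:3 Mu:0 Ld:0 B:1 rd:1 wr:3>
#6 MUL src=r6,r9 held:FU  <A:3 Mu:0 Ld:0 B:1 rd:1 wr:3>

reason(slot 2) = FU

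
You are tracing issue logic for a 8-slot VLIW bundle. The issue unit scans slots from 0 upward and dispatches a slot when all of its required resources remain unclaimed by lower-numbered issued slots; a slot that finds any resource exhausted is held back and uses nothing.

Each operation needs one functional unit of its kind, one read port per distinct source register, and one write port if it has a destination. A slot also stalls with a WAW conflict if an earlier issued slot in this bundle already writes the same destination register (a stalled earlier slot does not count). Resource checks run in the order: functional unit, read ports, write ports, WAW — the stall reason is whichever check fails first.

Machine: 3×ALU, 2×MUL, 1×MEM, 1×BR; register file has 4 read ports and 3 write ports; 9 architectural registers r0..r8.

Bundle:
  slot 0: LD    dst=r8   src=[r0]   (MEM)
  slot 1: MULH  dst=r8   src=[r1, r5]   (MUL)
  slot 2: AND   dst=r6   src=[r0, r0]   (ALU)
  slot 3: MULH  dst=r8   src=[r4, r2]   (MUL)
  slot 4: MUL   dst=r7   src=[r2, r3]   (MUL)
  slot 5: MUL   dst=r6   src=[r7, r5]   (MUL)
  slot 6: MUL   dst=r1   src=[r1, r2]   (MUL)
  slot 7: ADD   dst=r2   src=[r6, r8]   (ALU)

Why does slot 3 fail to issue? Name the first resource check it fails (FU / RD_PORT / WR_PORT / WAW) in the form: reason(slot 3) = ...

(0) want 1×MEM +1rd +1wr — yes → AL3|MU2|ME0|BR1|rd3|wr2
(1) want 1×MUL +2rd +1wr — WAW → AL3|MU2|ME0|BR1|rd3|wr2
(2) want 1×ALU +1rd +1wr — yes → AL2|MU2|ME0|BR1|rd2|wr1
(3) want 1×MUL +2rd +1wr — WAW → AL2|MU2|ME0|BR1|rd2|wr1
(4) want 1×MUL +2rd +1wr — yes → AL2|MU1|ME0|BR1|rd0|wr0
(5) want 1×MUL +2rd +1wr — RD_PORT → AL2|MU1|ME0|BR1|rd0|wr0
(6) want 1×MUL +2rd +1wr — RD_PORT → AL2|MU1|ME0|BR1|rd0|wr0
(7) want 1×ALU +2rd +1wr — RD_PORT → AL2|MU1|ME0|BR1|rd0|wr0

reason(slot 3) = WAW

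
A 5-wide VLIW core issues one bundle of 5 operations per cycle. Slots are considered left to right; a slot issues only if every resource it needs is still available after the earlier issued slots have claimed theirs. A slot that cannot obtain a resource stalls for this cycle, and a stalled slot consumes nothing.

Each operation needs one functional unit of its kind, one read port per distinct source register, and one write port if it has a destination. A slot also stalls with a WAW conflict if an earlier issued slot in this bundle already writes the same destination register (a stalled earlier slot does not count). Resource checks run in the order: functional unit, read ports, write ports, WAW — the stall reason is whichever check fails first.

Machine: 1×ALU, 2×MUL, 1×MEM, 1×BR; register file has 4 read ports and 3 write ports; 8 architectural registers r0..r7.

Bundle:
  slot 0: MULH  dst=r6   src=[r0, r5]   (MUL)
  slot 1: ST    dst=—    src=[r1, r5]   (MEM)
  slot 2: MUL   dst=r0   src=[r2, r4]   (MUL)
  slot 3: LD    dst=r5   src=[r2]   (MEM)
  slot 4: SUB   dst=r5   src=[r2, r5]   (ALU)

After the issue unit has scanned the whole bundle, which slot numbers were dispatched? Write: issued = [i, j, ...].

[0] MUL needs rd=2 wr=1: ok; after: ALU=1 MUL=1 MEM=1 BR=1, R=2, W=2
[1] MEM needs rd=2 wr=0: ok; after: ALU=1 MUL=1 MEM=0 BR=1, R=0, W=2
[2] MUL needs rd=2 wr=1: RD_PORT; after: ALU=1 MUL=1 MEM=0 BR=1, R=0, W=2
[3] MEM needs rd=1 wr=1: FU; after: ALU=1 MUL=1 MEM=0 BR=1, R=0, W=2
[4] ALU needs rd=2 wr=1: RD_PORT; after: ALU=1 MUL=1 MEM=0 BR=1, R=0, W=2

issued = [0, 1]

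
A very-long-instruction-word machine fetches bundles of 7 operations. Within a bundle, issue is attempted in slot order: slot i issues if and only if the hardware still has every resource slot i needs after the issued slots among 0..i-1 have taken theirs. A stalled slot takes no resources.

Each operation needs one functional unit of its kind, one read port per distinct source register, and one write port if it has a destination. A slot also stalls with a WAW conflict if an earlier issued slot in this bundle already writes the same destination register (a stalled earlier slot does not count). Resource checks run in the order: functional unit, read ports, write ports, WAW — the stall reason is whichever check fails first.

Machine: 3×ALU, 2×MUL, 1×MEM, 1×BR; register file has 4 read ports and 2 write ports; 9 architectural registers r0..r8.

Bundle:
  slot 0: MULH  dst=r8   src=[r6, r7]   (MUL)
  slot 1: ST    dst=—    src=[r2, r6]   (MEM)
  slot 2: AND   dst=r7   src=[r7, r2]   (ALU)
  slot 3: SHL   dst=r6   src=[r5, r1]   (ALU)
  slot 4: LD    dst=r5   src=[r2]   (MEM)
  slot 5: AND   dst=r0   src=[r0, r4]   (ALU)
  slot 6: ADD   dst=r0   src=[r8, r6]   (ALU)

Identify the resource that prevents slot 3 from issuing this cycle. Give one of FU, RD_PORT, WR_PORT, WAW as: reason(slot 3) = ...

  0. MUL→r8 ⇒ go  {3A/1Mu/1Ld/1B | 2r 1w}
  1. MEM ⇒ go  {3A/1Mu/0Ld/1B | 0r 1w}
  2. ALU→r7 ⇒ no(RD_PORT)  {3A/1Mu/0Ld/1B | 0r 1w}
  3. ALU→r6 ⇒ no(RD_PORT)  {3A/1Mu/0Ld/1B | 0r 1w}
  4. MEM→r5 ⇒ no(FU)  {3A/1Mu/0Ld/1B | 0r 1w}
  5. ALU→r0 ⇒ no(RD_PORT)  {3A/1Mu/0Ld/1B | 0r 1w}
  6. ALU→r0 ⇒ no(RD_PORT)  {3A/1Mu/0Ld/1B | 0r 1w}

reason(slot 3) = RD_PORT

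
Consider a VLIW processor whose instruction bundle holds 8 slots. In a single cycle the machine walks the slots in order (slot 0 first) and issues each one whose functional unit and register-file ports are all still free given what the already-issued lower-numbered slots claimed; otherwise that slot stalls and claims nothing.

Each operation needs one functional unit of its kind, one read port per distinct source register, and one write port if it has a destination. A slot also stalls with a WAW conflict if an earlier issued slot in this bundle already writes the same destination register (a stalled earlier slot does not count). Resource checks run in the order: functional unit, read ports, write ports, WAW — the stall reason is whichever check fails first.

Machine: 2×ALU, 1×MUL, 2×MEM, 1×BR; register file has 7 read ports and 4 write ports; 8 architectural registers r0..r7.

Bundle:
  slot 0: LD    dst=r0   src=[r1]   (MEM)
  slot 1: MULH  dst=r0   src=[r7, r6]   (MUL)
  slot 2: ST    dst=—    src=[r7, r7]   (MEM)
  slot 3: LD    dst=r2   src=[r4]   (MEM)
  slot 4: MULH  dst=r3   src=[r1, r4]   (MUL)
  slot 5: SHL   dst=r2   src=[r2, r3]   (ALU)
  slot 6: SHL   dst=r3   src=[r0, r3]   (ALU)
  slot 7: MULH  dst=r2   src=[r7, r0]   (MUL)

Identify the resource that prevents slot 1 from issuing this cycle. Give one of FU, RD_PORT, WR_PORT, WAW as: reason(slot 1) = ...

[0] MEM needs rd=1 wr=1: ok; after: ALU=2 MUL=1 MEM=1 BR=1, R=6, W=3
[1] MUL needs rd=2 wr=1: WAW; after: ALU=2 MUL=1 MEM=1 BR=1, R=6, W=3
[2] MEM needs rd=1 wr=0: ok; after: ALU=2 MUL=1 MEM=0 BR=1, R=5, W=3
[3] MEM needs rd=1 wr=1: FU; after: ALU=2 MUL=1 MEM=0 BR=1, R=5, W=3
[4] MUL needs rd=2 wr=1: ok; after: ALU=2 MUL=0 MEM=0 BR=1, R=3, W=2
[5] ALU needs rd=2 wr=1: ok; after: ALU=1 MUL=0 MEM=0 BR=1, R=1, W=1
[6] ALU needs rd=2 wr=1: RD_PORT; after: ALU=1 MUL=0 MEM=0 BR=1, R=1, W=1
[7] MUL needs rd=2 wr=1: FU; after: ALU=1 MUL=0 MEM=0 BR=1, R=1, W=1

reason(slot 1) = WAW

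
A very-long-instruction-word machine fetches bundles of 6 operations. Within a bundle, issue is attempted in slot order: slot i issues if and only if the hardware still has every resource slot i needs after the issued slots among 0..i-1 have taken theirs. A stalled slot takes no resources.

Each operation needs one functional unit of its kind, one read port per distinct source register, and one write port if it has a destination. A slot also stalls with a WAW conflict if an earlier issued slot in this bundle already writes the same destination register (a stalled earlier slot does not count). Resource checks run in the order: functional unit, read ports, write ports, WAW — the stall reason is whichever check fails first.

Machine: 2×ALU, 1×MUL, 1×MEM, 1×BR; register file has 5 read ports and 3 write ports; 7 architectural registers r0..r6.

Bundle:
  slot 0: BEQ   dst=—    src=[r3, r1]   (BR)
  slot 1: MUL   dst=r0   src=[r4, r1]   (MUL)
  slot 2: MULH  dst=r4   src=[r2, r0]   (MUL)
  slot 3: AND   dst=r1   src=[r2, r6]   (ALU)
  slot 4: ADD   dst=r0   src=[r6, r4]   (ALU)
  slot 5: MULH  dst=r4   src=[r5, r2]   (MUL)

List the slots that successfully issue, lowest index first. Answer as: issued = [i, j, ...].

(0) want 1×BR +2rd +0wr — yes → AL2|MU1|ME1|BR0|rd3|wr3
(1) want 1×MUL +2rd +1wr — yes → AL2|MU0|ME1|BR0|rd1|wr2
(2) want 1×MUL +2rd +1wr — FU → AL2|MU0|ME1|BR0|rd1|wr2
(3) want 1×ALU +2rd +1wr — RD_PORT → AL2|MU0|ME1|BR0|rd1|wr2
(4) want 1×ALU +2rd +1wr — RD_PORT → AL2|MU0|ME1|BR0|rd1|wr2
(5) want 1×MUL +2rd +1wr — FU → AL2|MU0|ME1|BR0|rd1|wr2

issued = [0, 1]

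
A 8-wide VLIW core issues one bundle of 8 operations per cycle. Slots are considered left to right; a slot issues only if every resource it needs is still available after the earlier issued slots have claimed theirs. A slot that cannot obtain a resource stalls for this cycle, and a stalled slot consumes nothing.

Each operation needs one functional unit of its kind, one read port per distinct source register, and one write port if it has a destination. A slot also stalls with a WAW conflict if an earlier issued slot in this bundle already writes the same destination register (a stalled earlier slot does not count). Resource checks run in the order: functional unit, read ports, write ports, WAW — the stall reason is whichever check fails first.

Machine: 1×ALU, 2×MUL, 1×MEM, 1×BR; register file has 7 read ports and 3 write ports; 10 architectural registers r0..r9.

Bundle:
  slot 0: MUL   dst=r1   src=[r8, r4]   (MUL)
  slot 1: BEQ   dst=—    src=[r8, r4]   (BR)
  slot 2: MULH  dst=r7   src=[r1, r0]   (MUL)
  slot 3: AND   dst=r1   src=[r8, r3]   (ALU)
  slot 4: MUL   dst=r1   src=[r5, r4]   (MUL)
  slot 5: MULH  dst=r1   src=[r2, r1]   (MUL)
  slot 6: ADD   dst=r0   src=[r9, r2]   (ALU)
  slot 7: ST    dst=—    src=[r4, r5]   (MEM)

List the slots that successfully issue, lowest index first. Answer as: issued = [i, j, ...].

issued = [0, 1, 2]

#0 MUL src=r8,r4 dispatched  <A:1 Mu:1 Ld:1 B:1 rd:5 wr:2>
#1 BR src=r8,r4 dispatched  <A:1 Mu:1 Ld:1 B:0 rd:3 wr:2>
#2 MUL src=r1,r0 dispatched  <A:1 Mu:0 Ld:1 B:0 rd:1 wr:1>
#3 ALU src=r8,r3 held:RD_PORT  <A:1 Mu:0 Ld:1 B:0 rd:1 wr:1>
#4 MUL src=r5,r4 held:FU  <A:1 Mu:0 Ld:1 B:0 rd:1 wr:1>
#5 MUL src=r2,r1 held:FU  <A:1 Mu:0 Ld:1 B:0 rd:1 wr:1>
#6 ALU src=r9,r2 held:RD_PORT  <A:1 Mu:0 Ld:1 B:0 rd:1 wr:1>
#7 MEM src=r4,r5 held:RD_PORT  <A:1 Mu:0 Ld:1 B:0 rd:1 wr:1>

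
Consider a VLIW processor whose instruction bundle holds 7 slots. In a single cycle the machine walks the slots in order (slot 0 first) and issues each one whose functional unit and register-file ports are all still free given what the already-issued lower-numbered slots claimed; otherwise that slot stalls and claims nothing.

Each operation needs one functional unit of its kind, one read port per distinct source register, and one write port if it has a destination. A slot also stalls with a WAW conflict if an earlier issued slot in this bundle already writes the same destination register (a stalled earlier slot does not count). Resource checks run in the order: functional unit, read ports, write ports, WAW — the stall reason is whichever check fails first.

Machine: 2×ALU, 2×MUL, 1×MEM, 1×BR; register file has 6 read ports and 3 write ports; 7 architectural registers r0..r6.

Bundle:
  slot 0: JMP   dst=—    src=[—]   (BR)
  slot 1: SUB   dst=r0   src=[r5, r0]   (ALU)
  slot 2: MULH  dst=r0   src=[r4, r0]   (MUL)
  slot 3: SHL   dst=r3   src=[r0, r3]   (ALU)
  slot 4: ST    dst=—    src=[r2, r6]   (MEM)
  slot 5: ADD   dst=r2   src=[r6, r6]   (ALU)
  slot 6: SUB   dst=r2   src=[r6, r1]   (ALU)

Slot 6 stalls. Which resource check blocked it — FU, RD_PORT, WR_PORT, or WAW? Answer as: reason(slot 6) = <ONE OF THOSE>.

  0. BR ⇒ go  {2A/2Mu/1Ld/0B | 6r 3w}
  1. ALU→r0 ⇒ go  {1A/2Mu/1Ld/0B | 4r 2w}
  2. MUL→r0 ⇒ no(WAW)  {1A/2Mu/1Ld/0B | 4r 2w}
  3. ALU→r3 ⇒ go  {0A/2Mu/1Ld/0B | 2r 1w}
  4. MEM ⇒ go  {0A/2Mu/0Ld/0B | 0r 1w}
  5. ALU→r2 ⇒ no(FU)  {0A/2Mu/0Ld/0B | 0r 1w}
  6. ALU→r2 ⇒ no(FU)  {0A/2Mu/0Ld/0B | 0r 1w}

reason(slot 6) = FU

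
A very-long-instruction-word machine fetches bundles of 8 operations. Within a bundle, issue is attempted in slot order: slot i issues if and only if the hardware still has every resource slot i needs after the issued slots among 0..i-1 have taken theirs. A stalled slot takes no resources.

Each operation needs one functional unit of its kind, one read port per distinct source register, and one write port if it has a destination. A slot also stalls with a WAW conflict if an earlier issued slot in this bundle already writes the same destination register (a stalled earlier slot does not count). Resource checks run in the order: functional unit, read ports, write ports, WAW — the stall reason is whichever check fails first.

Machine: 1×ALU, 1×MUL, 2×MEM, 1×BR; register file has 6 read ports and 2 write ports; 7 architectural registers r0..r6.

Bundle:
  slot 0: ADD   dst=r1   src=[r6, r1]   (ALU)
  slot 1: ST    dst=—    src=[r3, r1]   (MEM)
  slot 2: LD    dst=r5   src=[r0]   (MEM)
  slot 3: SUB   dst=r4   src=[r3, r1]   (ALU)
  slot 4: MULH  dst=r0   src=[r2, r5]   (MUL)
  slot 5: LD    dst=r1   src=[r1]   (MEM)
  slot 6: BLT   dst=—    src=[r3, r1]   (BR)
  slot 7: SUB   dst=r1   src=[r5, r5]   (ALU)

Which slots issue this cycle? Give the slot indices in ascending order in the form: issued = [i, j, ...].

  0. ALU→r1 ⇒ go  {0A/1Mu/2Ld/1B | 4r 1w}
  1. MEM ⇒ go  {0A/1Mu/1Ld/1B | 2r 1w}
  2. MEM→r5 ⇒ go  {0A/1Mu/0Ld/1B | 1r 0w}
  3. ALU→r4 ⇒ no(FU)  {0A/1Mu/0Ld/1B | 1r 0w}
  4. MUL→r0 ⇒ no(RD_PORT)  {0A/1Mu/0Ld/1B | 1r 0w}
  5. MEM→r1 ⇒ no(FU)  {0A/1Mu/0Ld/1B | 1r 0w}
  6. BR ⇒ no(RD_PORT)  {0A/1Mu/0Ld/1B | 1r 0w}
  7. ALU→r1 ⇒ no(FU)  {0A/1Mu/0Ld/1B | 1r 0w}

issued = [0, 1, 2]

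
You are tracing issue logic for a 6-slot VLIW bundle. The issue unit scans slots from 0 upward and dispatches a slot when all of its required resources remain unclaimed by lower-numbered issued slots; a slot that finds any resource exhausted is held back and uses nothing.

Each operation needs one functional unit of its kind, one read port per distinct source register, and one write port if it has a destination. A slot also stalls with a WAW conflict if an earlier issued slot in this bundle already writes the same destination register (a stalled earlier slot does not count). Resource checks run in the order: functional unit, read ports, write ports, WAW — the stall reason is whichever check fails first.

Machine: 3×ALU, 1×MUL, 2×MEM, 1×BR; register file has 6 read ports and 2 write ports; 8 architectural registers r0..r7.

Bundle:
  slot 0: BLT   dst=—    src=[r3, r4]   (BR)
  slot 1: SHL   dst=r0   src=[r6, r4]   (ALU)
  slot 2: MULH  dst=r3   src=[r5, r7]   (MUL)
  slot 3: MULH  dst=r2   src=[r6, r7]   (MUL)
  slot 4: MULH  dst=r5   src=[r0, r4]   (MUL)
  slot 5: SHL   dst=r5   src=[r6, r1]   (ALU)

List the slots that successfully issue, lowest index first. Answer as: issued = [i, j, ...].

issued = [0, 1, 2]

  0. BR ⇒ go  {3A/1Mu/2Ld/0B | 4r 2w}
  1. ALU→r0 ⇒ go  {2A/1Mu/2Ld/0B | 2r 1w}
  2. MUL→r3 ⇒ go  {2A/0Mu/2Ld/0B | 0r 0w}
  3. MUL→r2 ⇒ no(FU)  {2A/0Mu/2Ld/0B | 0r 0w}
  4. MUL→r5 ⇒ no(FU)  {2A/0Mu/2Ld/0B | 0r 0w}
  5. ALU→r5 ⇒ no(RD_PORT)  {2A/0Mu/2Ld/0B | 0r 0w}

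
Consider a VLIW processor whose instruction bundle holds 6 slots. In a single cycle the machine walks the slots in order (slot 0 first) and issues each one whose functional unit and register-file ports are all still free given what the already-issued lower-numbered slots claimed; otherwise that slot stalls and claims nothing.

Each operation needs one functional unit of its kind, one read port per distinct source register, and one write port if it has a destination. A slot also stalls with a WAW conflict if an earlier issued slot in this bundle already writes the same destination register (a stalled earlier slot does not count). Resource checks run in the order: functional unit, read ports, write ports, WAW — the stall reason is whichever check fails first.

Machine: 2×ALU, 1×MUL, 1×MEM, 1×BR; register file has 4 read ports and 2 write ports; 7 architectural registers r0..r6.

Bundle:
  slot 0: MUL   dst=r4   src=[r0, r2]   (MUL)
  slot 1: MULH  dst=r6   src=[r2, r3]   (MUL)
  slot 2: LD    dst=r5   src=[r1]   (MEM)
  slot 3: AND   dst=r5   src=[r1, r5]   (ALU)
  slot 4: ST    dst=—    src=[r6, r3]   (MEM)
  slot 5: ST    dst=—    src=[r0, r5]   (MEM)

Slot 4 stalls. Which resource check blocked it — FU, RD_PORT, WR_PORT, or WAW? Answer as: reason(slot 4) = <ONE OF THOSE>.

  0. MUL→r4 ⇒ go  {2A/0Mu/1Ld/1B | 2r 1w}
  1. MUL→r6 ⇒ no(FU)  {2A/0Mu/1Ld/1B | 2r 1w}
  2. MEM→r5 ⇒ go  {2A/0Mu/0Ld/1B | 1r 0w}
  3. ALU→r5 ⇒ no(RD_PORT)  {2A/0Mu/0Ld/1B | 1r 0w}
  4. MEM ⇒ no(FU)  {2A/0Mu/0Ld/1B | 1r 0w}
  5. MEM ⇒ no(FU)  {2A/0Mu/0Ld/1B | 1r 0w}

reason(slot 4) = FU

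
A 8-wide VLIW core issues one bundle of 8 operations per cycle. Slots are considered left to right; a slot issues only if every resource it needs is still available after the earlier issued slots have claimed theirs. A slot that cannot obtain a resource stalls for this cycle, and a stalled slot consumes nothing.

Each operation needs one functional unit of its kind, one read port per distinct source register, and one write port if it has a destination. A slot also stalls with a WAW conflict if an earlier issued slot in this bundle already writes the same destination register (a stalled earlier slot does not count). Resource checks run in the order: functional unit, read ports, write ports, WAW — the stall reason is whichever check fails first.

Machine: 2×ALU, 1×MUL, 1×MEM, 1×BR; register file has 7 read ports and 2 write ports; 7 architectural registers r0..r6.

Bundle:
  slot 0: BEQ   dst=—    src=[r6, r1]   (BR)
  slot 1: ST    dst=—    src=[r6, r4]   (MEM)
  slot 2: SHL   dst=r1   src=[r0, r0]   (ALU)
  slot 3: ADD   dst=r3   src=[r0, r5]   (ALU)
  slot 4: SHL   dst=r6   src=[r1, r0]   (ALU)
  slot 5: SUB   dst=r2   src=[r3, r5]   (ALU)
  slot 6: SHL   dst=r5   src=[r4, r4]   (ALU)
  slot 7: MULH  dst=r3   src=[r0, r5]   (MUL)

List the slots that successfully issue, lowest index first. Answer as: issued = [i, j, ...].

issued = [0, 1, 2, 3]

[0] BR needs rd=2 wr=0: ok; after: ALU=2 MUL=1 MEM=1 BR=0, R=5, W=2
[1] MEM needs rd=2 wr=0: ok; after: ALU=2 MUL=1 MEM=0 BR=0, R=3, W=2
[2] ALU needs rd=1 wr=1: ok; after: ALU=1 MUL=1 MEM=0 BR=0, R=2, W=1
[3] ALU needs rd=2 wr=1: ok; after: ALU=0 MUL=1 MEM=0 BR=0, R=0, W=0
[4] ALU needs rd=2 wr=1: FU; after: ALU=0 MUL=1 MEM=0 BR=0, R=0, W=0
[5] ALU needs rd=2 wr=1: FU; after: ALU=0 MUL=1 MEM=0 BR=0, R=0, W=0
[6] ALU needs rd=1 wr=1: FU; after: ALU=0 MUL=1 MEM=0 BR=0, R=0, W=0
[7] MUL needs rd=2 wr=1: RD_PORT; after: ALU=0 MUL=1 MEM=0 BR=0, R=0, W=0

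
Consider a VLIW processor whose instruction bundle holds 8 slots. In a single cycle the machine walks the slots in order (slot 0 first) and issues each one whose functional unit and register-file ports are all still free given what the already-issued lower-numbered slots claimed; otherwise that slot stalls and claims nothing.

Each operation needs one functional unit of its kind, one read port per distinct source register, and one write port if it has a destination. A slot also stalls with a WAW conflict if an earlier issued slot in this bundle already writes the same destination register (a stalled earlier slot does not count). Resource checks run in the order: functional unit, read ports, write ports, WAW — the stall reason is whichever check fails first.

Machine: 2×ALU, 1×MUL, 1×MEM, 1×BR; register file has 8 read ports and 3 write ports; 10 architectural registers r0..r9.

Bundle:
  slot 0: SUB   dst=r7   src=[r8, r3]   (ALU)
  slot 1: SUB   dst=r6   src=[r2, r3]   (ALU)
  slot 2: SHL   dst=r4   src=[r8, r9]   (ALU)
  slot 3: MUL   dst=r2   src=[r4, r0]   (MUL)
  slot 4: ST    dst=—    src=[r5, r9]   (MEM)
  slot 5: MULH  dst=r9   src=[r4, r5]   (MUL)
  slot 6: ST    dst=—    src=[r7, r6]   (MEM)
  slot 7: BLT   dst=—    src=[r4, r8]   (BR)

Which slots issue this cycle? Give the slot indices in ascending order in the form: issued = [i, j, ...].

slot 0 (ALU): ISSUE — free A1,Mu1,Ld1,B1 rp6 wp2
slot 1 (ALU): ISSUE — free A0,Mu1,Ld1,B1 rp4 wp1
slot 2 (ALU): stall FU — free A0,Mu1,Ld1,B1 rp4 wp1
slot 3 (MUL): ISSUE — free A0,Mu0,Ld1,B1 rp2 wp0
slot 4 (MEM): ISSUE — free A0,Mu0,Ld0,B1 rp0 wp0
slot 5 (MUL): stall FU — free A0,Mu0,Ld0,B1 rp0 wp0
slot 6 (MEM): stall FU — free A0,Mu0,Ld0,B1 rp0 wp0
slot 7 (BR): stall RD_PORT — free A0,Mu0,Ld0,B1 rp0 wp0

issued = [0, 1, 3, 4]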